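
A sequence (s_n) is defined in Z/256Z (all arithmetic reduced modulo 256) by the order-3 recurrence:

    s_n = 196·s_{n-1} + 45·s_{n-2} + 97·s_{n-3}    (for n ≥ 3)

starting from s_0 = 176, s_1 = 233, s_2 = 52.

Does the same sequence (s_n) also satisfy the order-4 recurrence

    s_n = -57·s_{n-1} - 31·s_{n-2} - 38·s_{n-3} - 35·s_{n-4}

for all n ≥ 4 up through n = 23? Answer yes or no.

yes

Terms s_0..s_23: 176, 233, 52, 117, 1, 9, 102, 14, 15, 152, 81, 107, 193, 68, 136, 53, 64, 217, 121, 9, 98, 118, 251, 12
n=4: candidate gives 1, actual s_4 = 1 ✓
n=5: candidate gives 9, actual s_5 = 9 ✓
n=6: candidate gives 102, actual s_6 = 102 ✓
n=7: candidate gives 14, actual s_7 = 14 ✓
n=8: candidate gives 15, actual s_8 = 15 ✓
n=9: candidate gives 152, actual s_9 = 152 ✓
n=10: candidate gives 81, actual s_10 = 81 ✓
n=11: candidate gives 107, actual s_11 = 107 ✓
n=12: candidate gives 193, actual s_12 = 193 ✓
n=13: candidate gives 68, actual s_13 = 68 ✓
n=14: candidate gives 136, actual s_14 = 136 ✓
n=15: candidate gives 53, actual s_15 = 53 ✓
n=16: candidate gives 64, actual s_16 = 64 ✓
n=17: candidate gives 217, actual s_17 = 217 ✓
n=18: candidate gives 121, actual s_18 = 121 ✓
n=19: candidate gives 9, actual s_19 = 9 ✓
n=20: candidate gives 98, actual s_20 = 98 ✓
n=21: candidate gives 118, actual s_21 = 118 ✓
n=22: candidate gives 251, actual s_22 = 251 ✓
n=23: candidate gives 12, actual s_23 = 12 ✓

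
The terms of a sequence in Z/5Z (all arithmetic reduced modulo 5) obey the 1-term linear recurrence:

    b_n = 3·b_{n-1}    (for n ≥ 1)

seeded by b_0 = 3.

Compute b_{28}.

3

b_1 = 3·3 = 4
b_2 = 3·4 = 2
b_3 = 3·2 = 1
b_4 = 3·1 = 3
(b_4) = (3) = (b_0), so the sequence has period 4.
28 ≡ 0 (mod 4), hence b_28 = b_0 = 3.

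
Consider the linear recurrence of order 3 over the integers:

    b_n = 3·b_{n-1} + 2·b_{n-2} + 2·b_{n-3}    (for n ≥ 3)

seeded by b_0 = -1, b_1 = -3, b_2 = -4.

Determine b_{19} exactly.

b_3 = 3·-4 + 2·-3 + 2·-1 = -20
b_4 = 3·-20 + 2·-4 + 2·-3 = -74
b_5 = 3·-74 + 2·-20 + 2·-4 = -270
b_6 = 3·-270 + 2·-74 + 2·-20 = -998
b_7 = 3·-998 + 2·-270 + 2·-74 = -3682
b_8 = 3·-3682 + 2·-998 + 2·-270 = -13582
b_9 = 3·-13582 + 2·-3682 + 2·-998 = -50106
b_10 = 3·-50106 + 2·-13582 + 2·-3682 = -184846
b_11 = 3·-184846 + 2·-50106 + 2·-13582 = -681914
b_12 = 3·-681914 + 2·-184846 + 2·-50106 = -2515646
b_13 = 3·-2515646 + 2·-681914 + 2·-184846 = -9280458
b_14 = 3·-9280458 + 2·-2515646 + 2·-681914 = -34236494
b_15 = 3·-34236494 + 2·-9280458 + 2·-2515646 = -126301690
b_16 = 3·-126301690 + 2·-34236494 + 2·-9280458 = -465938974
b_17 = 3·-465938974 + 2·-126301690 + 2·-34236494 = -1718893290
b_18 = 3·-1718893290 + 2·-465938974 + 2·-126301690 = -6341161198
b_19 = 3·-6341161198 + 2·-1718893290 + 2·-465938974 = -23393148122

-23393148122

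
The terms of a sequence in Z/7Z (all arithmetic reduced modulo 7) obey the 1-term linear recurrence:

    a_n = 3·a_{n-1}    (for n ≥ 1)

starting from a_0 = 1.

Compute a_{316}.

4

a_1 = 3·1 = 3
a_2 = 3·3 = 2
a_3 = 3·2 = 6
a_4 = 3·6 = 4
a_5 = 3·4 = 5
a_6 = 3·5 = 1
(a_6) = (1) = (a_0), so the sequence has period 6.
316 ≡ 4 (mod 6), hence a_316 = a_4 = 4.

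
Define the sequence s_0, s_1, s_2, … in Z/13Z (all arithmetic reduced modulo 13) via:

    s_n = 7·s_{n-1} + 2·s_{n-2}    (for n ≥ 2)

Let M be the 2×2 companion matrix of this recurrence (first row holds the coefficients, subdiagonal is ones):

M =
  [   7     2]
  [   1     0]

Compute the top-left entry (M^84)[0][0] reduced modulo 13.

12

(M^84)[0][0] is the top entry after applying M 84 times to the unit state (1, 0). Equivalently it is h_{85} for the auxiliary sequence (h_n) obeying the same recurrence with h_1 = 1 and h_i = 0 for 0 ≤ i < 1:
h_2 = 7·1 + 2·0 = 7
h_3 = 7·7 + 2·1 = 12
h_4 = 7·12 + 2·7 = 7
h_5 = 7·7 + 2·12 = 8
h_6 = 7·8 + 2·7 = 5
h_7 = 7·5 + 2·8 = 12
h_8 = 7·12 + 2·5 = 3
h_9 = 7·3 + 2·12 = 6
h_10 = 7·6 + 2·3 = 9
h_11 = 7·9 + 2·6 = 10
h_12 = 7·10 + 2·9 = 10
h_13 = 7·10 + 2·10 = 12
h_14 = 7·12 + 2·10 = 0
h_15 = 7·0 + 2·12 = 11
h_16 = 7·11 + 2·0 = 12
h_17 = 7·12 + 2·11 = 2
h_18 = 7·2 + 2·12 = 12
h_19 = 7·12 + 2·2 = 10
h_20 = 7·10 + 2·12 = 3
h_21 = 7·3 + 2·10 = 2
h_22 = 7·2 + 2·3 = 7
h_23 = 7·7 + 2·2 = 1
h_24 = 7·1 + 2·7 = 8
h_25 = 7·8 + 2·1 = 6
h_26 = 7·6 + 2·8 = 6
h_27 = 7·6 + 2·6 = 2
h_28 = 7·2 + 2·6 = 0
h_29 = 7·0 + 2·2 = 4
h_30 = 7·4 + 2·0 = 2
h_31 = 7·2 + 2·4 = 9
h_32 = 7·9 + 2·2 = 2
h_33 = 7·2 + 2·9 = 6
h_34 = 7·6 + 2·2 = 7
h_35 = 7·7 + 2·6 = 9
h_36 = 7·9 + 2·7 = 12
h_37 = 7·12 + 2·9 = 11
h_38 = 7·11 + 2·12 = 10
h_39 = 7·10 + 2·11 = 1
h_40 = 7·1 + 2·10 = 1
h_41 = 7·1 + 2·1 = 9
h_42 = 7·9 + 2·1 = 0
h_43 = 7·0 + 2·9 = 5
h_44 = 7·5 + 2·0 = 9
h_45 = 7·9 + 2·5 = 8
h_46 = 7·8 + 2·9 = 9
h_47 = 7·9 + 2·8 = 1
h_48 = 7·1 + 2·9 = 12
h_49 = 7·12 + 2·1 = 8
h_50 = 7·8 + 2·12 = 2
h_51 = 7·2 + 2·8 = 4
h_52 = 7·4 + 2·2 = 6
h_53 = 7·6 + 2·4 = 11
h_54 = 7·11 + 2·6 = 11
h_55 = 7·11 + 2·11 = 8
h_56 = 7·8 + 2·11 = 0
h_57 = 7·0 + 2·8 = 3
h_58 = 7·3 + 2·0 = 8
h_59 = 7·8 + 2·3 = 10
h_60 = 7·10 + 2·8 = 8
h_61 = 7·8 + 2·10 = 11
h_62 = 7·11 + 2·8 = 2
h_63 = 7·2 + 2·11 = 10
h_64 = 7·10 + 2·2 = 9
h_65 = 7·9 + 2·10 = 5
h_66 = 7·5 + 2·9 = 1
h_67 = 7·1 + 2·5 = 4
h_68 = 7·4 + 2·1 = 4
h_69 = 7·4 + 2·4 = 10
h_70 = 7·10 + 2·4 = 0
h_71 = 7·0 + 2·10 = 7
h_72 = 7·7 + 2·0 = 10
h_73 = 7·10 + 2·7 = 6
h_74 = 7·6 + 2·10 = 10
h_75 = 7·10 + 2·6 = 4
h_76 = 7·4 + 2·10 = 9
h_77 = 7·9 + 2·4 = 6
h_78 = 7·6 + 2·9 = 8
h_79 = 7·8 + 2·6 = 3
h_80 = 7·3 + 2·8 = 11
h_81 = 7·11 + 2·3 = 5
h_82 = 7·5 + 2·11 = 5
h_83 = 7·5 + 2·5 = 6
h_84 = 7·6 + 2·5 = 0
h_85 = 7·0 + 2·6 = 12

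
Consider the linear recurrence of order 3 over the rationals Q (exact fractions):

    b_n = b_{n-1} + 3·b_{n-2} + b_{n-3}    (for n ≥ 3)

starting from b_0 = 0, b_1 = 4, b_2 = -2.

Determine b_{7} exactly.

b_3 = 1·-2 + 3·4 + 1·0 = 10
b_4 = 1·10 + 3·-2 + 1·4 = 8
b_5 = 1·8 + 3·10 + 1·-2 = 36
b_6 = 1·36 + 3·8 + 1·10 = 70
b_7 = 1·70 + 3·36 + 1·8 = 186

186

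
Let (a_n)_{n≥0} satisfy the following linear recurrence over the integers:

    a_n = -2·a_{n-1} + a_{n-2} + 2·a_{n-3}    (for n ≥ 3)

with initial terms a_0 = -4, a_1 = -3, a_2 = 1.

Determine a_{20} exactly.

a_3 = -2·1 + 1·-3 + 2·-4 = -13
a_4 = -2·-13 + 1·1 + 2·-3 = 21
a_5 = -2·21 + 1·-13 + 2·1 = -53
a_6 = -2·-53 + 1·21 + 2·-13 = 101
a_7 = -2·101 + 1·-53 + 2·21 = -213
a_8 = -2·-213 + 1·101 + 2·-53 = 421
a_9 = -2·421 + 1·-213 + 2·101 = -853
a_10 = -2·-853 + 1·421 + 2·-213 = 1701
a_11 = -2·1701 + 1·-853 + 2·421 = -3413
a_12 = -2·-3413 + 1·1701 + 2·-853 = 6821
a_13 = -2·6821 + 1·-3413 + 2·1701 = -13653
a_14 = -2·-13653 + 1·6821 + 2·-3413 = 27301
a_15 = -2·27301 + 1·-13653 + 2·6821 = -54613
a_16 = -2·-54613 + 1·27301 + 2·-13653 = 109221
a_17 = -2·109221 + 1·-54613 + 2·27301 = -218453
a_18 = -2·-218453 + 1·109221 + 2·-54613 = 436901
a_19 = -2·436901 + 1·-218453 + 2·109221 = -873813
a_20 = -2·-873813 + 1·436901 + 2·-218453 = 1747621

1747621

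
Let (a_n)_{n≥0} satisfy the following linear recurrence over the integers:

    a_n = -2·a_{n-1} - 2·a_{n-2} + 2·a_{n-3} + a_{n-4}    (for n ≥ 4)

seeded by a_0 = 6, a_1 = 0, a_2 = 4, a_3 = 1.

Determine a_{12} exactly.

a_4 = -2·1 + -2·4 + 2·0 + 1·6 = -4
a_5 = -2·-4 + -2·1 + 2·4 + 1·0 = 14
a_6 = -2·14 + -2·-4 + 2·1 + 1·4 = -14
a_7 = -2·-14 + -2·14 + 2·-4 + 1·1 = -7
a_8 = -2·-7 + -2·-14 + 2·14 + 1·-4 = 66
a_9 = -2·66 + -2·-7 + 2·-14 + 1·14 = -132
a_10 = -2·-132 + -2·66 + 2·-7 + 1·-14 = 104
a_11 = -2·104 + -2·-132 + 2·66 + 1·-7 = 181
a_12 = -2·181 + -2·104 + 2·-132 + 1·66 = -768

-768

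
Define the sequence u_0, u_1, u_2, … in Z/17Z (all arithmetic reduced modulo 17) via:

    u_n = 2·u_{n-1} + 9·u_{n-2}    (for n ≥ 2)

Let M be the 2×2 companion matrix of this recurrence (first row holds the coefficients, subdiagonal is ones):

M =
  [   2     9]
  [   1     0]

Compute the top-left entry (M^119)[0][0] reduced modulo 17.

12

(M^119)[0][0] is the top entry after applying M 119 times to the unit state (1, 0). Equivalently it is h_{120} for the auxiliary sequence (h_n) obeying the same recurrence with h_1 = 1 and h_i = 0 for 0 ≤ i < 1:
h_2 = 2·1 + 9·0 = 2
h_3 = 2·2 + 9·1 = 13
h_4 = 2·13 + 9·2 = 10
h_5 = 2·10 + 9·13 = 1
h_6 = 2·1 + 9·10 = 7
h_7 = 2·7 + 9·1 = 6
h_8 = 2·6 + 9·7 = 7
h_9 = 2·7 + 9·6 = 0
h_10 = 2·0 + 9·7 = 12
h_11 = 2·12 + 9·0 = 7
h_12 = 2·7 + 9·12 = 3
h_13 = 2·3 + 9·7 = 1
h_14 = 2·1 + 9·3 = 12
h_15 = 2·12 + 9·1 = 16
h_16 = 2·16 + 9·12 = 4
h_17 = 2·4 + 9·16 = 16
h_18 = 2·16 + 9·4 = 0
h_19 = 2·0 + 9·16 = 8
h_20 = 2·8 + 9·0 = 16
h_21 = 2·16 + 9·8 = 2
h_22 = 2·2 + 9·16 = 12
h_23 = 2·12 + 9·2 = 8
h_24 = 2·8 + 9·12 = 5
h_25 = 2·5 + 9·8 = 14
h_26 = 2·14 + 9·5 = 5
h_27 = 2·5 + 9·14 = 0
h_28 = 2·0 + 9·5 = 11
h_29 = 2·11 + 9·0 = 5
h_30 = 2·5 + 9·11 = 7
h_31 = 2·7 + 9·5 = 8
h_32 = 2·8 + 9·7 = 11
h_33 = 2·11 + 9·8 = 9
h_34 = 2·9 + 9·11 = 15
h_35 = 2·15 + 9·9 = 9
h_36 = 2·9 + 9·15 = 0
h_37 = 2·0 + 9·9 = 13
h_38 = 2·13 + 9·0 = 9
h_39 = 2·9 + 9·13 = 16
h_40 = 2·16 + 9·9 = 11
h_41 = 2·11 + 9·16 = 13
h_42 = 2·13 + 9·11 = 6
h_43 = 2·6 + 9·13 = 10
h_44 = 2·10 + 9·6 = 6
h_45 = 2·6 + 9·10 = 0
h_46 = 2·0 + 9·6 = 3
h_47 = 2·3 + 9·0 = 6
h_48 = 2·6 + 9·3 = 5
h_49 = 2·5 + 9·6 = 13
h_50 = 2·13 + 9·5 = 3
h_51 = 2·3 + 9·13 = 4
h_52 = 2·4 + 9·3 = 1
h_53 = 2·1 + 9·4 = 4
h_54 = 2·4 + 9·1 = 0
h_55 = 2·0 + 9·4 = 2
h_56 = 2·2 + 9·0 = 4
h_57 = 2·4 + 9·2 = 9
h_58 = 2·9 + 9·4 = 3
h_59 = 2·3 + 9·9 = 2
h_60 = 2·2 + 9·3 = 14
h_61 = 2·14 + 9·2 = 12
h_62 = 2·12 + 9·14 = 14
h_63 = 2·14 + 9·12 = 0
h_64 = 2·0 + 9·14 = 7
h_65 = 2·7 + 9·0 = 14
h_66 = 2·14 + 9·7 = 6
h_67 = 2·6 + 9·14 = 2
h_68 = 2·2 + 9·6 = 7
h_69 = 2·7 + 9·2 = 15
h_70 = 2·15 + 9·7 = 8
h_71 = 2·8 + 9·15 = 15
h_72 = 2·15 + 9·8 = 0
h_73 = 2·0 + 9·15 = 16
h_74 = 2·16 + 9·0 = 15
h_75 = 2·15 + 9·16 = 4
h_76 = 2·4 + 9·15 = 7
h_77 = 2·7 + 9·4 = 16
h_78 = 2·16 + 9·7 = 10
h_79 = 2·10 + 9·16 = 11
h_80 = 2·11 + 9·10 = 10
h_81 = 2·10 + 9·11 = 0
h_82 = 2·0 + 9·10 = 5
h_83 = 2·5 + 9·0 = 10
h_84 = 2·10 + 9·5 = 14
h_85 = 2·14 + 9·10 = 16
h_86 = 2·16 + 9·14 = 5
h_87 = 2·5 + 9·16 = 1
h_88 = 2·1 + 9·5 = 13
h_89 = 2·13 + 9·1 = 1
h_90 = 2·1 + 9·13 = 0
h_91 = 2·0 + 9·1 = 9
h_92 = 2·9 + 9·0 = 1
h_93 = 2·1 + 9·9 = 15
h_94 = 2·15 + 9·1 = 5
h_95 = 2·5 + 9·15 = 9
h_96 = 2·9 + 9·5 = 12
h_97 = 2·12 + 9·9 = 3
h_98 = 2·3 + 9·12 = 12
h_99 = 2·12 + 9·3 = 0
h_100 = 2·0 + 9·12 = 6
h_101 = 2·6 + 9·0 = 12
h_102 = 2·12 + 9·6 = 10
h_103 = 2·10 + 9·12 = 9
h_104 = 2·9 + 9·10 = 6
h_105 = 2·6 + 9·9 = 8
h_106 = 2·8 + 9·6 = 2
h_107 = 2·2 + 9·8 = 8
h_108 = 2·8 + 9·2 = 0
h_109 = 2·0 + 9·8 = 4
h_110 = 2·4 + 9·0 = 8
h_111 = 2·8 + 9·4 = 1
h_112 = 2·1 + 9·8 = 6
h_113 = 2·6 + 9·1 = 4
h_114 = 2·4 + 9·6 = 11
h_115 = 2·11 + 9·4 = 7
h_116 = 2·7 + 9·11 = 11
h_117 = 2·11 + 9·7 = 0
h_118 = 2·0 + 9·11 = 14
h_119 = 2·14 + 9·0 = 11
h_120 = 2·11 + 9·14 = 12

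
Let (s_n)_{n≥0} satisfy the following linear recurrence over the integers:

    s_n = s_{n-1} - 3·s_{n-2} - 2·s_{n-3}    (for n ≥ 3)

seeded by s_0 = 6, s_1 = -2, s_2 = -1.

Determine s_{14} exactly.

-8213

s_3 = 1·-1 + -3·-2 + -2·6 = -7
s_4 = 1·-7 + -3·-1 + -2·-2 = 0
s_5 = 1·0 + -3·-7 + -2·-1 = 23
s_6 = 1·23 + -3·0 + -2·-7 = 37
s_7 = 1·37 + -3·23 + -2·0 = -32
s_8 = 1·-32 + -3·37 + -2·23 = -189
s_9 = 1·-189 + -3·-32 + -2·37 = -167
s_10 = 1·-167 + -3·-189 + -2·-32 = 464
s_11 = 1·464 + -3·-167 + -2·-189 = 1343
s_12 = 1·1343 + -3·464 + -2·-167 = 285
s_13 = 1·285 + -3·1343 + -2·464 = -4672
s_14 = 1·-4672 + -3·285 + -2·1343 = -8213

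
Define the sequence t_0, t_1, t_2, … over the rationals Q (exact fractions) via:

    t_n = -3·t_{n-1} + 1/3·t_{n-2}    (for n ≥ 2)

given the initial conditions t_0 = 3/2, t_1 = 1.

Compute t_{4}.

t_2 = -3·1 + 1/3·3/2 = -5/2
t_3 = -3·-5/2 + 1/3·1 = 47/6
t_4 = -3·47/6 + 1/3·-5/2 = -73/3

-73/3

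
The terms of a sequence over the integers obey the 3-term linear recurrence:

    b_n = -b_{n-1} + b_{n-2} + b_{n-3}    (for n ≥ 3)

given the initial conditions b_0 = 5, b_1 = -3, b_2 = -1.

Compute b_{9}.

21

b_3 = -1·-1 + 1·-3 + 1·5 = 3
b_4 = -1·3 + 1·-1 + 1·-3 = -7
b_5 = -1·-7 + 1·3 + 1·-1 = 9
b_6 = -1·9 + 1·-7 + 1·3 = -13
b_7 = -1·-13 + 1·9 + 1·-7 = 15
b_8 = -1·15 + 1·-13 + 1·9 = -19
b_9 = -1·-19 + 1·15 + 1·-13 = 21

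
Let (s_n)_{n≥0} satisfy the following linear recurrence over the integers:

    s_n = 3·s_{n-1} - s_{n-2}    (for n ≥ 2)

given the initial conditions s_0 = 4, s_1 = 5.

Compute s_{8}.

s_2 = 3·5 + -1·4 = 11
s_3 = 3·11 + -1·5 = 28
s_4 = 3·28 + -1·11 = 73
s_5 = 3·73 + -1·28 = 191
s_6 = 3·191 + -1·73 = 500
s_7 = 3·500 + -1·191 = 1309
s_8 = 3·1309 + -1·500 = 3427

3427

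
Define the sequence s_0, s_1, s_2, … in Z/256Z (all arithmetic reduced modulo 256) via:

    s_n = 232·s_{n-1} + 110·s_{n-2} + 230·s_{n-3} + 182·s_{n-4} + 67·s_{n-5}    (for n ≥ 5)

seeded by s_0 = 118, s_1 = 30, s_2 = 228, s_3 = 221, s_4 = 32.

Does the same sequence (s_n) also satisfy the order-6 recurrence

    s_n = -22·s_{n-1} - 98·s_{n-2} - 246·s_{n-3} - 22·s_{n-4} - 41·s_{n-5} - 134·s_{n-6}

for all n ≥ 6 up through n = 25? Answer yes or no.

Terms s_0..s_25: 118, 30, 228, 221, 32, 4, 224, 66, 63, 236, 138, 158, 148, 69, 244, 48, 232, 226, 39, 224, 78, 94, 212, 13, 104, 140
n=6: candidate gives 224, actual s_6 = 224 ✓
n=7: candidate gives 66, actual s_7 = 66 ✓
n=8: candidate gives 63, actual s_8 = 63 ✓
n=9: candidate gives 236, actual s_9 = 236 ✓
n=10: candidate gives 138, actual s_10 = 138 ✓
n=11: candidate gives 158, actual s_11 = 158 ✓
n=12: candidate gives 148, actual s_12 = 148 ✓
n=13: candidate gives 69, actual s_13 = 69 ✓
n=14: candidate gives 244, actual s_14 = 244 ✓
n=15: candidate gives 48, actual s_15 = 48 ✓
n=16: candidate gives 232, actual s_16 = 232 ✓
n=17: candidate gives 226, actual s_17 = 226 ✓
n=18: candidate gives 39, actual s_18 = 39 ✓
n=19: candidate gives 224, actual s_19 = 224 ✓
n=20: candidate gives 78, actual s_20 = 78 ✓
n=21: candidate gives 94, actual s_21 = 94 ✓
n=22: candidate gives 212, actual s_22 = 212 ✓
n=23: candidate gives 13, actual s_23 = 13 ✓
n=24: candidate gives 104, actual s_24 = 104 ✓
n=25: candidate gives 140, actual s_25 = 140 ✓

yes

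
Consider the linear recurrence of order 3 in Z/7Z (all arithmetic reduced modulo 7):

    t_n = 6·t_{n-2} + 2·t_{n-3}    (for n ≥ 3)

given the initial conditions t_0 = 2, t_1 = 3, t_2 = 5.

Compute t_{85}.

3

t_3 = 0·5 + 6·3 + 2·2 = 1
t_4 = 0·1 + 6·5 + 2·3 = 1
t_5 = 0·1 + 6·1 + 2·5 = 2
t_6 = 0·2 + 6·1 + 2·1 = 1
t_7 = 0·1 + 6·2 + 2·1 = 0
t_8 = 0·0 + 6·1 + 2·2 = 3
t_9 = 0·3 + 6·0 + 2·1 = 2
t_10 = 0·2 + 6·3 + 2·0 = 4
t_11 = 0·4 + 6·2 + 2·3 = 4
t_12 = 0·4 + 6·4 + 2·2 = 0
t_13 = 0·0 + 6·4 + 2·4 = 4
t_14 = 0·4 + 6·0 + 2·4 = 1
t_15 = 0·1 + 6·4 + 2·0 = 3
t_16 = 0·3 + 6·1 + 2·4 = 0
t_17 = 0·0 + 6·3 + 2·1 = 6
t_18 = 0·6 + 6·0 + 2·3 = 6
t_19 = 0·6 + 6·6 + 2·0 = 1
t_20 = 0·1 + 6·6 + 2·6 = 6
t_21 = 0·6 + 6·1 + 2·6 = 4
t_22 = 0·4 + 6·6 + 2·1 = 3
t_23 = 0·3 + 6·4 + 2·6 = 1
t_24 = 0·1 + 6·3 + 2·4 = 5
t_25 = 0·5 + 6·1 + 2·3 = 5
t_26 = 0·5 + 6·5 + 2·1 = 4
t_27 = 0·4 + 6·5 + 2·5 = 5
t_28 = 0·5 + 6·4 + 2·5 = 6
t_29 = 0·6 + 6·5 + 2·4 = 3
t_30 = 0·3 + 6·6 + 2·5 = 4
t_31 = 0·4 + 6·3 + 2·6 = 2
t_32 = 0·2 + 6·4 + 2·3 = 2
t_33 = 0·2 + 6·2 + 2·4 = 6
t_34 = 0·6 + 6·2 + 2·2 = 2
t_35 = 0·2 + 6·6 + 2·2 = 5
t_36 = 0·5 + 6·2 + 2·6 = 3
t_37 = 0·3 + 6·5 + 2·2 = 6
t_38 = 0·6 + 6·3 + 2·5 = 0
t_39 = 0·0 + 6·6 + 2·3 = 0
t_40 = 0·0 + 6·0 + 2·6 = 5
t_41 = 0·5 + 6·0 + 2·0 = 0
t_42 = 0·0 + 6·5 + 2·0 = 2
t_43 = 0·2 + 6·0 + 2·5 = 3
t_44 = 0·3 + 6·2 + 2·0 = 5
t_45 = 0·5 + 6·3 + 2·2 = 1
t_46 = 0·1 + 6·5 + 2·3 = 1
t_47 = 0·1 + 6·1 + 2·5 = 2
t_48 = 0·2 + 6·1 + 2·1 = 1
t_49 = 0·1 + 6·2 + 2·1 = 0
t_50 = 0·0 + 6·1 + 2·2 = 3
t_51 = 0·3 + 6·0 + 2·1 = 2
t_52 = 0·2 + 6·3 + 2·0 = 4
t_53 = 0·4 + 6·2 + 2·3 = 4
t_54 = 0·4 + 6·4 + 2·2 = 0
t_55 = 0·0 + 6·4 + 2·4 = 4
t_56 = 0·4 + 6·0 + 2·4 = 1
t_57 = 0·1 + 6·4 + 2·0 = 3
t_58 = 0·3 + 6·1 + 2·4 = 0
t_59 = 0·0 + 6·3 + 2·1 = 6
t_60 = 0·6 + 6·0 + 2·3 = 6
t_61 = 0·6 + 6·6 + 2·0 = 1
t_62 = 0·1 + 6·6 + 2·6 = 6
t_63 = 0·6 + 6·1 + 2·6 = 4
t_64 = 0·4 + 6·6 + 2·1 = 3
t_65 = 0·3 + 6·4 + 2·6 = 1
t_66 = 0·1 + 6·3 + 2·4 = 5
t_67 = 0·5 + 6·1 + 2·3 = 5
t_68 = 0·5 + 6·5 + 2·1 = 4
t_69 = 0·4 + 6·5 + 2·5 = 5
t_70 = 0·5 + 6·4 + 2·5 = 6
t_71 = 0·6 + 6·5 + 2·4 = 3
t_72 = 0·3 + 6·6 + 2·5 = 4
t_73 = 0·4 + 6·3 + 2·6 = 2
t_74 = 0·2 + 6·4 + 2·3 = 2
t_75 = 0·2 + 6·2 + 2·4 = 6
t_76 = 0·6 + 6·2 + 2·2 = 2
t_77 = 0·2 + 6·6 + 2·2 = 5
t_78 = 0·5 + 6·2 + 2·6 = 3
t_79 = 0·3 + 6·5 + 2·2 = 6
t_80 = 0·6 + 6·3 + 2·5 = 0
t_81 = 0·0 + 6·6 + 2·3 = 0
t_82 = 0·0 + 6·0 + 2·6 = 5
t_83 = 0·5 + 6·0 + 2·0 = 0
t_84 = 0·0 + 6·5 + 2·0 = 2
t_85 = 0·2 + 6·0 + 2·5 = 3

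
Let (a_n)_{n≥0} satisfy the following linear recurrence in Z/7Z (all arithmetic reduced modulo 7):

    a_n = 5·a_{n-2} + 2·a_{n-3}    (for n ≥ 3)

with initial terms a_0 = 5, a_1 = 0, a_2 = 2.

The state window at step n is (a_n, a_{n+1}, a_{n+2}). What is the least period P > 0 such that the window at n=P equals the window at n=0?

42

n=0: window = (5, 0, 2)
n=1: window = (0, 2, 3)
n=2: window = (2, 3, 3)
n=3: window = (3, 3, 5)
n=4: window = (3, 5, 0)
n=5: window = (5, 0, 3)
n=6: window = (0, 3, 3)
n=7: window = (3, 3, 1)
n=8: window = (3, 1, 0)
n=9: window = (1, 0, 4)
n=10: window = (0, 4, 2)
n=11: window = (4, 2, 6)
n=12: window = (2, 6, 4)
n=13: window = (6, 4, 6)
n=14: window = (4, 6, 4)
n=15: window = (6, 4, 3)
n=16: window = (4, 3, 4)
n=17: window = (3, 4, 2)
n=18: window = (4, 2, 5)
n=19: window = (2, 5, 4)
n=20: window = (5, 4, 1)
n=21: window = (4, 1, 2)
n=22: window = (1, 2, 6)
n=23: window = (2, 6, 5)
n=24: window = (6, 5, 6)
n=25: window = (5, 6, 2)
n=26: window = (6, 2, 5)
n=27: window = (2, 5, 1)
n=28: window = (5, 1, 1)
n=29: window = (1, 1, 1)
n=30: window = (1, 1, 0)
n=31: window = (1, 0, 0)
n=32: window = (0, 0, 2)
n=33: window = (0, 2, 0)
n=34: window = (2, 0, 3)
n=35: window = (0, 3, 4)
n=36: window = (3, 4, 1)
n=37: window = (4, 1, 5)
n=38: window = (1, 5, 6)
n=39: window = (5, 6, 6)
n=40: window = (6, 6, 5)
n=41: window = (6, 5, 0)
n=42: window = (5, 0, 2)
window at n=42 equals window at n=0 → period = 42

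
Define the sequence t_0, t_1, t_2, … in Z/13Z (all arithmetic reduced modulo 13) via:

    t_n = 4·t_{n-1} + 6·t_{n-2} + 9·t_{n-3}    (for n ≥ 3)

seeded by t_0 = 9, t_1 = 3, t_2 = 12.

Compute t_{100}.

7

t_3 = 4·12 + 6·3 + 9·9 = 4
t_4 = 4·4 + 6·12 + 9·3 = 11
t_5 = 4·11 + 6·4 + 9·12 = 7
t_6 = 4·7 + 6·11 + 9·4 = 0
t_7 = 4·0 + 6·7 + 9·11 = 11
t_8 = 4·11 + 6·0 + 9·7 = 3
t_9 = 4·3 + 6·11 + 9·0 = 0
t_10 = 4·0 + 6·3 + 9·11 = 0
t_11 = 4·0 + 6·0 + 9·3 = 1
t_12 = 4·1 + 6·0 + 9·0 = 4
t_13 = 4·4 + 6·1 + 9·0 = 9
t_14 = 4·9 + 6·4 + 9·1 = 4
t_15 = 4·4 + 6·9 + 9·4 = 2
t_16 = 4·2 + 6·4 + 9·9 = 9
t_17 = 4·9 + 6·2 + 9·4 = 6
t_18 = 4·6 + 6·9 + 9·2 = 5
t_19 = 4·5 + 6·6 + 9·9 = 7
t_20 = 4·7 + 6·5 + 9·6 = 8
t_21 = 4·8 + 6·7 + 9·5 = 2
t_22 = 4·2 + 6·8 + 9·7 = 2
t_23 = 4·2 + 6·2 + 9·8 = 1
t_24 = 4·1 + 6·2 + 9·2 = 8
t_25 = 4·8 + 6·1 + 9·2 = 4
t_26 = 4·4 + 6·8 + 9·1 = 8
t_27 = 4·8 + 6·4 + 9·8 = 11
t_28 = 4·11 + 6·8 + 9·4 = 11
t_29 = 4·11 + 6·11 + 9·8 = 0
t_30 = 4·0 + 6·11 + 9·11 = 9
t_31 = 4·9 + 6·0 + 9·11 = 5
t_32 = 4·5 + 6·9 + 9·0 = 9
t_33 = 4·9 + 6·5 + 9·9 = 4
t_34 = 4·4 + 6·9 + 9·5 = 11
t_35 = 4·11 + 6·4 + 9·9 = 6
t_36 = 4·6 + 6·11 + 9·4 = 9
t_37 = 4·9 + 6·6 + 9·11 = 2
t_38 = 4·2 + 6·9 + 9·6 = 12
t_39 = 4·12 + 6·2 + 9·9 = 11
t_40 = 4·11 + 6·12 + 9·2 = 4
t_41 = 4·4 + 6·11 + 9·12 = 8
t_42 = 4·8 + 6·4 + 9·11 = 12
t_43 = 4·12 + 6·8 + 9·4 = 2
t_44 = 4·2 + 6·12 + 9·8 = 9
t_45 = 4·9 + 6·2 + 9·12 = 0
t_46 = 4·0 + 6·9 + 9·2 = 7
t_47 = 4·7 + 6·0 + 9·9 = 5
t_48 = 4·5 + 6·7 + 9·0 = 10
t_49 = 4·10 + 6·5 + 9·7 = 3
t_50 = 4·3 + 6·10 + 9·5 = 0
t_51 = 4·0 + 6·3 + 9·10 = 4
t_52 = 4·4 + 6·0 + 9·3 = 4
t_53 = 4·4 + 6·4 + 9·0 = 1
t_54 = 4·1 + 6·4 + 9·4 = 12
t_55 = 4·12 + 6·1 + 9·4 = 12
t_56 = 4·12 + 6·12 + 9·1 = 12
t_57 = 4·12 + 6·12 + 9·12 = 7
t_58 = 4·7 + 6·12 + 9·12 = 0
t_59 = 4·0 + 6·7 + 9·12 = 7
t_60 = 4·7 + 6·0 + 9·7 = 0
t_61 = 4·0 + 6·7 + 9·0 = 3
t_62 = 4·3 + 6·0 + 9·7 = 10
t_63 = 4·10 + 6·3 + 9·0 = 6
t_64 = 4·6 + 6·10 + 9·3 = 7
t_65 = 4·7 + 6·6 + 9·10 = 11
t_66 = 4·11 + 6·7 + 9·6 = 10
t_67 = 4·10 + 6·11 + 9·7 = 0
t_68 = 4·0 + 6·10 + 9·11 = 3
t_69 = 4·3 + 6·0 + 9·10 = 11
t_70 = 4·11 + 6·3 + 9·0 = 10
t_71 = 4·10 + 6·11 + 9·3 = 3
t_72 = 4·3 + 6·10 + 9·11 = 2
t_73 = 4·2 + 6·3 + 9·10 = 12
t_74 = 4·12 + 6·2 + 9·3 = 9
t_75 = 4·9 + 6·12 + 9·2 = 9
t_76 = 4·9 + 6·9 + 9·12 = 3
t_77 = 4·3 + 6·9 + 9·9 = 4
t_78 = 4·4 + 6·3 + 9·9 = 11
t_79 = 4·11 + 6·4 + 9·3 = 4
t_80 = 4·4 + 6·11 + 9·4 = 1
t_81 = 4·1 + 6·4 + 9·11 = 10
t_82 = 4·10 + 6·1 + 9·4 = 4
t_83 = 4·4 + 6·10 + 9·1 = 7
t_84 = 4·7 + 6·4 + 9·10 = 12
t_85 = 4·12 + 6·7 + 9·4 = 9
t_86 = 4·9 + 6·12 + 9·7 = 2
t_87 = 4·2 + 6·9 + 9·12 = 1
t_88 = 4·1 + 6·2 + 9·9 = 6
t_89 = 4·6 + 6·1 + 9·2 = 9
t_90 = 4·9 + 6·6 + 9·1 = 3
t_91 = 4·3 + 6·9 + 9·6 = 3
t_92 = 4·3 + 6·3 + 9·9 = 7
t_93 = 4·7 + 6·3 + 9·3 = 8
t_94 = 4·8 + 6·7 + 9·3 = 10
t_95 = 4·10 + 6·8 + 9·7 = 8
t_96 = 4·8 + 6·10 + 9·8 = 8
t_97 = 4·8 + 6·8 + 9·10 = 1
t_98 = 4·1 + 6·8 + 9·8 = 7
t_99 = 4·7 + 6·1 + 9·8 = 2
t_100 = 4·2 + 6·7 + 9·1 = 7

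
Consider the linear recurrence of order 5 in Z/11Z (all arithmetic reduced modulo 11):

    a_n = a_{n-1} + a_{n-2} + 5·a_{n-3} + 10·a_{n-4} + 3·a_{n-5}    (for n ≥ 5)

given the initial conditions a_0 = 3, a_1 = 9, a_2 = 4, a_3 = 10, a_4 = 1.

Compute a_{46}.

a_5 = 1·1 + 1·10 + 5·4 + 10·9 + 3·3 = 9
a_6 = 1·9 + 1·1 + 5·10 + 10·4 + 3·9 = 6
a_7 = 1·6 + 1·9 + 5·1 + 10·10 + 3·4 = 0
a_8 = 1·0 + 1·6 + 5·9 + 10·1 + 3·10 = 3
a_9 = 1·3 + 1·0 + 5·6 + 10·9 + 3·1 = 5
a_10 = 1·5 + 1·3 + 5·0 + 10·6 + 3·9 = 7
a_11 = 1·7 + 1·5 + 5·3 + 10·0 + 3·6 = 1
a_12 = 1·1 + 1·7 + 5·5 + 10·3 + 3·0 = 8
a_13 = 1·8 + 1·1 + 5·7 + 10·5 + 3·3 = 4
a_14 = 1·4 + 1·8 + 5·1 + 10·7 + 3·5 = 3
a_15 = 1·3 + 1·4 + 5·8 + 10·1 + 3·7 = 1
a_16 = 1·1 + 1·3 + 5·4 + 10·8 + 3·1 = 8
a_17 = 1·8 + 1·1 + 5·3 + 10·4 + 3·8 = 0
a_18 = 1·0 + 1·8 + 5·1 + 10·3 + 3·4 = 0
a_19 = 1·0 + 1·0 + 5·8 + 10·1 + 3·3 = 4
a_20 = 1·4 + 1·0 + 5·0 + 10·8 + 3·1 = 10
a_21 = 1·10 + 1·4 + 5·0 + 10·0 + 3·8 = 5
a_22 = 1·5 + 1·10 + 5·4 + 10·0 + 3·0 = 2
a_23 = 1·2 + 1·5 + 5·10 + 10·4 + 3·0 = 9
a_24 = 1·9 + 1·2 + 5·5 + 10·10 + 3·4 = 5
a_25 = 1·5 + 1·9 + 5·2 + 10·5 + 3·10 = 5
a_26 = 1·5 + 1·5 + 5·9 + 10·2 + 3·5 = 2
a_27 = 1·2 + 1·5 + 5·5 + 10·9 + 3·2 = 7
a_28 = 1·7 + 1·2 + 5·5 + 10·5 + 3·9 = 1
a_29 = 1·1 + 1·7 + 5·2 + 10·5 + 3·5 = 6
a_30 = 1·6 + 1·1 + 5·7 + 10·2 + 3·5 = 0
a_31 = 1·0 + 1·6 + 5·1 + 10·7 + 3·2 = 10
a_32 = 1·10 + 1·0 + 5·6 + 10·1 + 3·7 = 5
a_33 = 1·5 + 1·10 + 5·0 + 10·6 + 3·1 = 1
a_34 = 1·1 + 1·5 + 5·10 + 10·0 + 3·6 = 8
a_35 = 1·8 + 1·1 + 5·5 + 10·10 + 3·0 = 2
a_36 = 1·2 + 1·8 + 5·1 + 10·5 + 3·10 = 7
a_37 = 1·7 + 1·2 + 5·8 + 10·1 + 3·5 = 8
a_38 = 1·8 + 1·7 + 5·2 + 10·8 + 3·1 = 9
a_39 = 1·9 + 1·8 + 5·7 + 10·2 + 3·8 = 8
a_40 = 1·8 + 1·9 + 5·8 + 10·7 + 3·2 = 1
a_41 = 1·1 + 1·8 + 5·9 + 10·8 + 3·7 = 1
a_42 = 1·1 + 1·1 + 5·8 + 10·9 + 3·8 = 2
a_43 = 1·2 + 1·1 + 5·1 + 10·8 + 3·9 = 5
a_44 = 1·5 + 1·2 + 5·1 + 10·1 + 3·8 = 2
a_45 = 1·2 + 1·5 + 5·2 + 10·1 + 3·1 = 8
a_46 = 1·8 + 1·2 + 5·5 + 10·2 + 3·1 = 3

3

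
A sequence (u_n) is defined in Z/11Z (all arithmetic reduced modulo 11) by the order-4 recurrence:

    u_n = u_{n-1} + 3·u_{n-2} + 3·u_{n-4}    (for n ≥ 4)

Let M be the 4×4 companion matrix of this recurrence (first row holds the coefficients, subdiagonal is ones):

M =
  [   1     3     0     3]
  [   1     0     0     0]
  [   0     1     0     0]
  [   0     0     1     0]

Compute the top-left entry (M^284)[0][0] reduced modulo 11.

3

(M^284)[0][0] is the top entry after applying M 284 times to the unit state (1, 0, 0, 0). Equivalently it is h_{287} for the auxiliary sequence (h_n) obeying the same recurrence with h_3 = 1 and h_i = 0 for 0 ≤ i < 3:
h_4 = 1·1 + 3·0 + 0·0 + 3·0 = 1
h_5 = 1·1 + 3·1 + 0·0 + 3·0 = 4
h_6 = 1·4 + 3·1 + 0·1 + 3·0 = 7
h_7 = 1·7 + 3·4 + 0·1 + 3·1 = 0
h_8 = 1·0 + 3·7 + 0·4 + 3·1 = 2
h_9 = 1·2 + 3·0 + 0·7 + 3·4 = 3
Continuing the recurrence:
  h_10 = 8;  h_11 = 6;  h_12 = 3;  h_13 = 8;  h_14 = 8;  h_15 = 6
  h_16 = 6;  h_17 = 4;  h_18 = 2;  h_19 = 10;  h_20 = 1;  h_21 = 10
  h_22 = 8;  h_23 = 2;  h_24 = 7;  h_25 = 10;  h_26 = 0;  h_27 = 3
  h_28 = 2;  h_29 = 8;  h_30 = 3;  h_31 = 3;  h_32 = 7;  h_33 = 7
  h_34 = 4;  h_35 = 1;  h_36 = 1;  h_37 = 3;  h_38 = 7;  h_39 = 8
  h_40 = 10;  h_41 = 10;  h_42 = 6;  h_43 = 5;  h_44 = 9;  h_45 = 10
  h_46 = 0;  h_47 = 1;  h_48 = 6;  h_49 = 6;  h_50 = 2;  h_51 = 1
  h_52 = 3;  h_53 = 2;  h_54 = 6;  h_55 = 4;  h_56 = 9;  h_57 = 5
  h_58 = 6;  h_59 = 0;  h_60 = 1;  h_61 = 5;  h_62 = 4;  h_63 = 8
  h_64 = 1;  h_65 = 7;  h_66 = 0;  h_67 = 1;  h_68 = 4;  h_69 = 6
  h_70 = 7;  h_71 = 6;  h_72 = 6;  h_73 = 9;  h_74 = 4;  h_75 = 5
  h_76 = 2;  h_77 = 0;  h_78 = 7;  h_79 = 0;  h_80 = 5;  h_81 = 5
  h_82 = 8;  h_83 = 1;  h_84 = 7;  h_85 = 3;  h_86 = 4;  h_87 = 5
  h_88 = 5;  h_89 = 7;  h_90 = 1;  h_91 = 4;  h_92 = 0;  h_93 = 0
  h_94 = 3;  h_95 = 4;  h_96 = 2;  h_97 = 3;  h_98 = 7;  h_99 = 6
  h_100 = 0;  h_101 = 5;  h_102 = 4;  h_103 = 4;  h_104 = 5;  h_105 = 10
  h_106 = 4;  h_107 = 2;  h_108 = 7;  h_109 = 10;  h_110 = 10;  h_111 = 2
  h_112 = 9;  h_113 = 1;  h_114 = 3;  h_115 = 1;  h_116 = 4;  h_117 = 10
  h_118 = 9;  h_119 = 9;  h_120 = 4;  h_121 = 6;  h_122 = 1;  h_123 = 2
  h_124 = 6;  h_125 = 8;  h_126 = 7;  h_127 = 4;  h_128 = 10;  h_129 = 2
  h_130 = 9;  h_131 = 5;  h_132 = 7;  h_133 = 6;  h_134 = 10;  h_135 = 10
  h_136 = 6;  h_137 = 10;  h_138 = 3;  h_139 = 8;  h_140 = 2;  h_141 = 1
  h_142 = 5;  h_143 = 10;  h_144 = 9;  h_145 = 9;  h_146 = 7;  h_147 = 9
  h_148 = 2;  h_149 = 1;  h_150 = 6;  h_151 = 3;  h_152 = 5;  h_153 = 6
  h_154 = 6;  h_155 = 0;  h_156 = 0;  h_157 = 7;  h_158 = 3;  h_159 = 2
  h_160 = 0;  h_161 = 5;  h_162 = 3;  h_163 = 2;  h_164 = 0;  h_165 = 10
  h_166 = 8;  h_167 = 0;  h_168 = 2;  h_169 = 10;  h_170 = 7;  h_171 = 4
  h_172 = 9;  h_173 = 7;  h_174 = 0;  h_175 = 0;  h_176 = 5;  h_177 = 4
  h_178 = 8;  h_179 = 9;  h_180 = 4;  h_181 = 10;  h_182 = 2;  h_183 = 4
  h_184 = 0;  h_185 = 9;  h_186 = 4;  h_187 = 10;  h_188 = 0;  h_189 = 2
  h_190 = 3;  h_191 = 6;  h_192 = 4;  h_193 = 6;  h_194 = 5;  h_195 = 8
  h_196 = 2;  h_197 = 0;  h_198 = 10;  h_199 = 1;  h_200 = 4;  h_201 = 7
  h_202 = 5;  h_203 = 7;  h_204 = 1;  h_205 = 10;  h_206 = 6;  h_207 = 2
  h_208 = 1;  h_209 = 4;  h_210 = 3;  h_211 = 10;  h_212 = 0;  h_213 = 9
  h_214 = 7;  h_215 = 9;  h_216 = 8;  h_217 = 7;  h_218 = 8;  h_219 = 1
  h_220 = 5;  h_221 = 7;  h_222 = 2;  h_223 = 4;  h_224 = 3;  h_225 = 3
  h_226 = 7;  h_227 = 6;  h_228 = 3;  h_229 = 8;  h_230 = 5;  h_231 = 3
  h_232 = 5;  h_233 = 5;  h_234 = 2;  h_235 = 4;  h_236 = 3;  h_237 = 8
  h_238 = 1;  h_239 = 4;  h_240 = 5;  h_241 = 8;  h_242 = 4;  h_243 = 7
  h_244 = 1;  h_245 = 2;  h_246 = 6;  h_247 = 0;  h_248 = 10;  h_249 = 5
  h_250 = 9;  h_251 = 2;  h_252 = 4;  h_253 = 3;  h_254 = 9;  h_255 = 2
  h_256 = 8;  h_257 = 1;  h_258 = 8;  h_259 = 6;  h_260 = 10;  h_261 = 9
  h_262 = 8;  h_263 = 9;  h_264 = 8;  h_265 = 7;  h_266 = 0;  h_267 = 4
  h_268 = 6;  h_269 = 6;  h_270 = 2;  h_271 = 10;  h_272 = 1;  h_273 = 5
  h_274 = 3;  h_275 = 4;  h_276 = 5;  h_277 = 10;  h_278 = 1;  h_279 = 10
  h_280 = 6;  h_281 = 0;  h_282 = 10;  h_283 = 7;  h_284 = 0;  h_285 = 10
h_286 = 1·10 + 3·0 + 0·7 + 3·10 = 7
h_287 = 1·7 + 3·10 + 0·0 + 3·7 = 3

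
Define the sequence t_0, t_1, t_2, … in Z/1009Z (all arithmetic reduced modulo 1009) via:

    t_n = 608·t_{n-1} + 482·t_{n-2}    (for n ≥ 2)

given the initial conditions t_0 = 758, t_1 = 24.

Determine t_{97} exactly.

t_2 = 608·24 + 482·758 = 564
t_3 = 608·564 + 482·24 = 321
t_4 = 608·321 + 482·564 = 858
t_5 = 608·858 + 482·321 = 356
t_6 = 608·356 + 482·858 = 388
t_7 = 608·388 + 482·356 = 869
t_8 = 608·869 + 482·388 = 996
t_9 = 608·996 + 482·869 = 291
t_10 = 608·291 + 482·996 = 141
t_11 = 608·141 + 482·291 = 983
t_12 = 608·983 + 482·141 = 695
t_13 = 608·695 + 482·983 = 374
t_14 = 608·374 + 482·695 = 369
t_15 = 608·369 + 482·374 = 11
t_16 = 608·11 + 482·369 = 908
t_17 = 608·908 + 482·11 = 398
t_18 = 608·398 + 482·908 = 583
t_19 = 608·583 + 482·398 = 431
t_20 = 608·431 + 482·583 = 212
t_21 = 608·212 + 482·431 = 641
t_22 = 608·641 + 482·212 = 529
t_23 = 608·529 + 482·641 = 978
t_24 = 608·978 + 482·529 = 24
t_25 = 608·24 + 482·978 = 659
t_26 = 608·659 + 482·24 = 568
t_27 = 608·568 + 482·659 = 69
t_28 = 608·69 + 482·568 = 920
t_29 = 608·920 + 482·69 = 335
t_30 = 608·335 + 482·920 = 351
t_31 = 608·351 + 482·335 = 539
t_32 = 608·539 + 482·351 = 466
t_33 = 608·466 + 482·539 = 284
t_34 = 608·284 + 482·466 = 747
t_35 = 608·747 + 482·284 = 799
t_36 = 608·799 + 482·747 = 304
t_37 = 608·304 + 482·799 = 874
t_38 = 608·874 + 482·304 = 881
t_39 = 608·881 + 482·874 = 384
t_40 = 608·384 + 482·881 = 246
t_41 = 608·246 + 482·384 = 677
t_42 = 608·677 + 482·246 = 463
t_43 = 608·463 + 482·677 = 400
t_44 = 608·400 + 482·463 = 208
t_45 = 608·208 + 482·400 = 420
t_46 = 608·420 + 482·208 = 448
t_47 = 608·448 + 482·420 = 594
t_48 = 608·594 + 482·448 = 949
t_49 = 608·949 + 482·594 = 605
t_50 = 608·605 + 482·949 = 905
t_51 = 608·905 + 482·605 = 344
t_52 = 608·344 + 482·905 = 611
t_53 = 608·611 + 482·344 = 508
t_54 = 608·508 + 482·611 = 993
t_55 = 608·993 + 482·508 = 31
t_56 = 608·31 + 482·993 = 37
t_57 = 608·37 + 482·31 = 105
t_58 = 608·105 + 482·37 = 954
t_59 = 608·954 + 482·105 = 17
t_60 = 608·17 + 482·954 = 979
t_61 = 608·979 + 482·17 = 44
t_62 = 608·44 + 482·979 = 184
t_63 = 608·184 + 482·44 = 901
t_64 = 608·901 + 482·184 = 826
t_65 = 608·826 + 482·901 = 138
t_66 = 608·138 + 482·826 = 743
t_67 = 608·743 + 482·138 = 643
t_68 = 608·643 + 482·743 = 392
t_69 = 608·392 + 482·643 = 375
t_70 = 608·375 + 482·392 = 227
t_71 = 608·227 + 482·375 = 931
t_72 = 608·931 + 482·227 = 441
t_73 = 608·441 + 482·931 = 480
t_74 = 608·480 + 482·441 = 911
t_75 = 608·911 + 482·480 = 246
t_76 = 608·246 + 482·911 = 423
t_77 = 608·423 + 482·246 = 408
t_78 = 608·408 + 482·423 = 927
t_79 = 608·927 + 482·408 = 495
t_80 = 608·495 + 482·927 = 105
t_81 = 608·105 + 482·495 = 739
t_82 = 608·739 + 482·105 = 467
t_83 = 608·467 + 482·739 = 428
t_84 = 608·428 + 482·467 = 998
t_85 = 608·998 + 482·428 = 835
t_86 = 608·835 + 482·998 = 905
t_87 = 608·905 + 482·835 = 214
t_88 = 608·214 + 482·905 = 273
t_89 = 608·273 + 482·214 = 738
t_90 = 608·738 + 482·273 = 115
t_91 = 608·115 + 482·738 = 847
t_92 = 608·847 + 482·115 = 321
t_93 = 608·321 + 482·847 = 40
t_94 = 608·40 + 482·321 = 449
t_95 = 608·449 + 482·40 = 671
t_96 = 608·671 + 482·449 = 824
t_97 = 608·824 + 482·671 = 61

61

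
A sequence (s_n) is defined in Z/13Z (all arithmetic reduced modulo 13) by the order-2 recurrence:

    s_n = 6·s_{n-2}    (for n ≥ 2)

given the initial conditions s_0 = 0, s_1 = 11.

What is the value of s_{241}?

s_2 = 0·11 + 6·0 = 0
s_3 = 0·0 + 6·11 = 1
s_4 = 0·1 + 6·0 = 0
s_5 = 0·0 + 6·1 = 6
s_6 = 0·6 + 6·0 = 0
s_7 = 0·0 + 6·6 = 10
s_8 = 0·10 + 6·0 = 0
s_9 = 0·0 + 6·10 = 8
s_10 = 0·8 + 6·0 = 0
s_11 = 0·0 + 6·8 = 9
s_12 = 0·9 + 6·0 = 0
s_13 = 0·0 + 6·9 = 2
s_14 = 0·2 + 6·0 = 0
s_15 = 0·0 + 6·2 = 12
s_16 = 0·12 + 6·0 = 0
s_17 = 0·0 + 6·12 = 7
s_18 = 0·7 + 6·0 = 0
s_19 = 0·0 + 6·7 = 3
s_20 = 0·3 + 6·0 = 0
s_21 = 0·0 + 6·3 = 5
s_22 = 0·5 + 6·0 = 0
s_23 = 0·0 + 6·5 = 4
s_24 = 0·4 + 6·0 = 0
s_25 = 0·0 + 6·4 = 11
(s_24, s_25) = (0, 11) = (s_0, s_1), so the sequence has period 24.
241 ≡ 1 (mod 24), hence s_241 = s_1 = 11.

11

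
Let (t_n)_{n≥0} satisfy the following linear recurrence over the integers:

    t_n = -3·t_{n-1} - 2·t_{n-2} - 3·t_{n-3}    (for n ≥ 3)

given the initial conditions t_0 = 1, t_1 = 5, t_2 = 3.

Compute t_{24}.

t_3 = -3·3 + -2·5 + -3·1 = -22
t_4 = -3·-22 + -2·3 + -3·5 = 45
t_5 = -3·45 + -2·-22 + -3·3 = -100
t_6 = -3·-100 + -2·45 + -3·-22 = 276
t_7 = -3·276 + -2·-100 + -3·45 = -763
t_8 = -3·-763 + -2·276 + -3·-100 = 2037
t_9 = -3·2037 + -2·-763 + -3·276 = -5413
t_10 = -3·-5413 + -2·2037 + -3·-763 = 14454
t_11 = -3·14454 + -2·-5413 + -3·2037 = -38647
t_12 = -3·-38647 + -2·14454 + -3·-5413 = 103272
t_13 = -3·103272 + -2·-38647 + -3·14454 = -275884
t_14 = -3·-275884 + -2·103272 + -3·-38647 = 737049
t_15 = -3·737049 + -2·-275884 + -3·103272 = -1969195
t_16 = -3·-1969195 + -2·737049 + -3·-275884 = 5261139
t_17 = -3·5261139 + -2·-1969195 + -3·737049 = -14056174
t_18 = -3·-14056174 + -2·5261139 + -3·-1969195 = 37553829
t_19 = -3·37553829 + -2·-14056174 + -3·5261139 = -100332556
t_20 = -3·-100332556 + -2·37553829 + -3·-14056174 = 268058532
t_21 = -3·268058532 + -2·-100332556 + -3·37553829 = -716171971
t_22 = -3·-716171971 + -2·268058532 + -3·-100332556 = 1913396517
t_23 = -3·1913396517 + -2·-716171971 + -3·268058532 = -5112021205
t_24 = -3·-5112021205 + -2·1913396517 + -3·-716171971 = 13657786494

13657786494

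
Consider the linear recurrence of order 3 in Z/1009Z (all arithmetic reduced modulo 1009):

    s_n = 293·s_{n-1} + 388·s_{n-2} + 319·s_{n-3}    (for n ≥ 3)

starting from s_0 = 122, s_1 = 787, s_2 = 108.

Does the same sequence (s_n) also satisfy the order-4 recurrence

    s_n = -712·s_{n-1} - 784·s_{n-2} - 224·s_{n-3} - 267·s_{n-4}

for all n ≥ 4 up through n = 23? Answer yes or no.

Terms s_0..s_23: 122, 787, 108, 570, 872, 554, 404, 38, 543, 19, 339, 423, 201, 206, 853, 466, 464, 620, 801, 716, 957, 474, 14, 905
n=4: candidate gives 872, actual s_4 = 872 ✓
n=5: candidate gives 554, actual s_5 = 554 ✓
n=6: candidate gives 404, actual s_6 = 404 ✓
n=7: candidate gives 38, actual s_7 = 38 ✓
n=8: candidate gives 543, actual s_8 = 543 ✓
n=9: candidate gives 19, actual s_9 = 19 ✓
n=10: candidate gives 339, actual s_10 = 339 ✓
n=11: candidate gives 423, actual s_11 = 423 ✓
n=12: candidate gives 201, actual s_12 = 201 ✓
n=13: candidate gives 206, actual s_13 = 206 ✓
n=14: candidate gives 853, actual s_14 = 853 ✓
n=15: candidate gives 466, actual s_15 = 466 ✓
n=16: candidate gives 464, actual s_16 = 464 ✓
n=17: candidate gives 620, actual s_17 = 620 ✓
n=18: candidate gives 801, actual s_18 = 801 ✓
n=19: candidate gives 716, actual s_19 = 716 ✓
n=20: candidate gives 957, actual s_20 = 957 ✓
n=21: candidate gives 474, actual s_21 = 474 ✓
n=22: candidate gives 14, actual s_22 = 14 ✓
n=23: candidate gives 905, actual s_23 = 905 ✓

yes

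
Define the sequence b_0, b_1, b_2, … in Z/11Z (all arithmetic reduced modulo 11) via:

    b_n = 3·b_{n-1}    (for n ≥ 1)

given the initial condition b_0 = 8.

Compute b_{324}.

10

b_1 = 3·8 = 2
b_2 = 3·2 = 6
b_3 = 3·6 = 7
b_4 = 3·7 = 10
b_5 = 3·10 = 8
(b_5) = (8) = (b_0), so the sequence has period 5.
324 ≡ 4 (mod 5), hence b_324 = b_4 = 10.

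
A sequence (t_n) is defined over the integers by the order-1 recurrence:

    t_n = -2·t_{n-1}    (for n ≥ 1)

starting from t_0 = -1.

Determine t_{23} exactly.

8388608

t_1 = -2·-1 = 2
t_2 = -2·2 = -4
t_3 = -2·-4 = 8
t_4 = -2·8 = -16
t_5 = -2·-16 = 32
t_6 = -2·32 = -64
t_7 = -2·-64 = 128
t_8 = -2·128 = -256
t_9 = -2·-256 = 512
t_10 = -2·512 = -1024
t_11 = -2·-1024 = 2048
t_12 = -2·2048 = -4096
t_13 = -2·-4096 = 8192
t_14 = -2·8192 = -16384
t_15 = -2·-16384 = 32768
t_16 = -2·32768 = -65536
t_17 = -2·-65536 = 131072
t_18 = -2·131072 = -262144
t_19 = -2·-262144 = 524288
t_20 = -2·524288 = -1048576
t_21 = -2·-1048576 = 2097152
t_22 = -2·2097152 = -4194304
t_23 = -2·-4194304 = 8388608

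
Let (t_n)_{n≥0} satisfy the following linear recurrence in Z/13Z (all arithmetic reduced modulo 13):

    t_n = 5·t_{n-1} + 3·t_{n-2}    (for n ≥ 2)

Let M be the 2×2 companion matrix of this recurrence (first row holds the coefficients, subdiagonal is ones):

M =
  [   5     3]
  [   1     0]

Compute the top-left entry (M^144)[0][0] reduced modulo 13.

(M^144)[0][0] is the top entry after applying M 144 times to the unit state (1, 0). Equivalently it is h_{145} for the auxiliary sequence (h_n) obeying the same recurrence with h_1 = 1 and h_i = 0 for 0 ≤ i < 1:
h_2 = 5·1 + 3·0 = 5
h_3 = 5·5 + 3·1 = 2
h_4 = 5·2 + 3·5 = 12
h_5 = 5·12 + 3·2 = 1
h_6 = 5·1 + 3·12 = 2
h_7 = 5·2 + 3·1 = 0
h_8 = 5·0 + 3·2 = 6
h_9 = 5·6 + 3·0 = 4
h_10 = 5·4 + 3·6 = 12
h_11 = 5·12 + 3·4 = 7
h_12 = 5·7 + 3·12 = 6
h_13 = 5·6 + 3·7 = 12
h_14 = 5·12 + 3·6 = 0
h_15 = 5·0 + 3·12 = 10
h_16 = 5·10 + 3·0 = 11
h_17 = 5·11 + 3·10 = 7
h_18 = 5·7 + 3·11 = 3
h_19 = 5·3 + 3·7 = 10
h_20 = 5·10 + 3·3 = 7
h_21 = 5·7 + 3·10 = 0
h_22 = 5·0 + 3·7 = 8
h_23 = 5·8 + 3·0 = 1
h_24 = 5·1 + 3·8 = 3
h_25 = 5·3 + 3·1 = 5
h_26 = 5·5 + 3·3 = 8
h_27 = 5·8 + 3·5 = 3
h_28 = 5·3 + 3·8 = 0
h_29 = 5·0 + 3·3 = 9
h_30 = 5·9 + 3·0 = 6
h_31 = 5·6 + 3·9 = 5
h_32 = 5·5 + 3·6 = 4
h_33 = 5·4 + 3·5 = 9
h_34 = 5·9 + 3·4 = 5
h_35 = 5·5 + 3·9 = 0
h_36 = 5·0 + 3·5 = 2
h_37 = 5·2 + 3·0 = 10
h_38 = 5·10 + 3·2 = 4
h_39 = 5·4 + 3·10 = 11
h_40 = 5·11 + 3·4 = 2
h_41 = 5·2 + 3·11 = 4
h_42 = 5·4 + 3·2 = 0
h_43 = 5·0 + 3·4 = 12
h_44 = 5·12 + 3·0 = 8
h_45 = 5·8 + 3·12 = 11
h_46 = 5·11 + 3·8 = 1
h_47 = 5·1 + 3·11 = 12
h_48 = 5·12 + 3·1 = 11
h_49 = 5·11 + 3·12 = 0
h_50 = 5·0 + 3·11 = 7
h_51 = 5·7 + 3·0 = 9
h_52 = 5·9 + 3·7 = 1
h_53 = 5·1 + 3·9 = 6
h_54 = 5·6 + 3·1 = 7
h_55 = 5·7 + 3·6 = 1
h_56 = 5·1 + 3·7 = 0
h_57 = 5·0 + 3·1 = 3
h_58 = 5·3 + 3·0 = 2
h_59 = 5·2 + 3·3 = 6
h_60 = 5·6 + 3·2 = 10
h_61 = 5·10 + 3·6 = 3
h_62 = 5·3 + 3·10 = 6
h_63 = 5·6 + 3·3 = 0
h_64 = 5·0 + 3·6 = 5
h_65 = 5·5 + 3·0 = 12
h_66 = 5·12 + 3·5 = 10
h_67 = 5·10 + 3·12 = 8
h_68 = 5·8 + 3·10 = 5
h_69 = 5·5 + 3·8 = 10
h_70 = 5·10 + 3·5 = 0
h_71 = 5·0 + 3·10 = 4
h_72 = 5·4 + 3·0 = 7
h_73 = 5·7 + 3·4 = 8
h_74 = 5·8 + 3·7 = 9
h_75 = 5·9 + 3·8 = 4
h_76 = 5·4 + 3·9 = 8
h_77 = 5·8 + 3·4 = 0
h_78 = 5·0 + 3·8 = 11
h_79 = 5·11 + 3·0 = 3
h_80 = 5·3 + 3·11 = 9
h_81 = 5·9 + 3·3 = 2
h_82 = 5·2 + 3·9 = 11
h_83 = 5·11 + 3·2 = 9
h_84 = 5·9 + 3·11 = 0
h_85 = 5·0 + 3·9 = 1
h_86 = 5·1 + 3·0 = 5
h_87 = 5·5 + 3·1 = 2
h_88 = 5·2 + 3·5 = 12
h_89 = 5·12 + 3·2 = 1
h_90 = 5·1 + 3·12 = 2
h_91 = 5·2 + 3·1 = 0
h_92 = 5·0 + 3·2 = 6
h_93 = 5·6 + 3·0 = 4
h_94 = 5·4 + 3·6 = 12
h_95 = 5·12 + 3·4 = 7
h_96 = 5·7 + 3·12 = 6
h_97 = 5·6 + 3·7 = 12
h_98 = 5·12 + 3·6 = 0
h_99 = 5·0 + 3·12 = 10
h_100 = 5·10 + 3·0 = 11
h_101 = 5·11 + 3·10 = 7
h_102 = 5·7 + 3·11 = 3
h_103 = 5·3 + 3·7 = 10
h_104 = 5·10 + 3·3 = 7
h_105 = 5·7 + 3·10 = 0
h_106 = 5·0 + 3·7 = 8
h_107 = 5·8 + 3·0 = 1
h_108 = 5·1 + 3·8 = 3
h_109 = 5·3 + 3·1 = 5
h_110 = 5·5 + 3·3 = 8
h_111 = 5·8 + 3·5 = 3
h_112 = 5·3 + 3·8 = 0
h_113 = 5·0 + 3·3 = 9
h_114 = 5·9 + 3·0 = 6
h_115 = 5·6 + 3·9 = 5
h_116 = 5·5 + 3·6 = 4
h_117 = 5·4 + 3·5 = 9
h_118 = 5·9 + 3·4 = 5
h_119 = 5·5 + 3·9 = 0
h_120 = 5·0 + 3·5 = 2
h_121 = 5·2 + 3·0 = 10
h_122 = 5·10 + 3·2 = 4
h_123 = 5·4 + 3·10 = 11
h_124 = 5·11 + 3·4 = 2
h_125 = 5·2 + 3·11 = 4
h_126 = 5·4 + 3·2 = 0
h_127 = 5·0 + 3·4 = 12
h_128 = 5·12 + 3·0 = 8
h_129 = 5·8 + 3·12 = 11
h_130 = 5·11 + 3·8 = 1
h_131 = 5·1 + 3·11 = 12
h_132 = 5·12 + 3·1 = 11
h_133 = 5·11 + 3·12 = 0
h_134 = 5·0 + 3·11 = 7
h_135 = 5·7 + 3·0 = 9
h_136 = 5·9 + 3·7 = 1
h_137 = 5·1 + 3·9 = 6
h_138 = 5·6 + 3·1 = 7
h_139 = 5·7 + 3·6 = 1
h_140 = 5·1 + 3·7 = 0
h_141 = 5·0 + 3·1 = 3
h_142 = 5·3 + 3·0 = 2
h_143 = 5·2 + 3·3 = 6
h_144 = 5·6 + 3·2 = 10
h_145 = 5·10 + 3·6 = 3

3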